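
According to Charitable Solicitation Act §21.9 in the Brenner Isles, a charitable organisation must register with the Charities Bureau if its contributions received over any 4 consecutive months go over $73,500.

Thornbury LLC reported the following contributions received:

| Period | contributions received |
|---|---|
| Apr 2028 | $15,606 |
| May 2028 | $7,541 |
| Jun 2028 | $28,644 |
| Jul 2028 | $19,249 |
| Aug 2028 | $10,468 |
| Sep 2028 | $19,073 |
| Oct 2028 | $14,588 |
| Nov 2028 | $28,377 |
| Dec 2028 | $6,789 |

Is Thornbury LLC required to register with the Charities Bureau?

Yes

Apr 2028–Jul 2028: $15,606 + $7,541 + $28,644 + $19,249 = $71,040 (under)
May 2028–Aug 2028: $7,541 + $28,644 + $19,249 + $10,468 = $65,902 (under)
Jun 2028–Sep 2028: $28,644 + $19,249 + $10,468 + $19,073 = $77,434 (over)
Jul 2028–Oct 2028: $19,249 + $10,468 + $19,073 + $14,588 = $63,378 (under)
Aug 2028–Nov 2028: $10,468 + $19,073 + $14,588 + $28,377 = $72,506 (under)
Sep 2028–Dec 2028: $19,073 + $14,588 + $28,377 + $6,789 = $68,827 (under)
At least one window exceeds $73,500.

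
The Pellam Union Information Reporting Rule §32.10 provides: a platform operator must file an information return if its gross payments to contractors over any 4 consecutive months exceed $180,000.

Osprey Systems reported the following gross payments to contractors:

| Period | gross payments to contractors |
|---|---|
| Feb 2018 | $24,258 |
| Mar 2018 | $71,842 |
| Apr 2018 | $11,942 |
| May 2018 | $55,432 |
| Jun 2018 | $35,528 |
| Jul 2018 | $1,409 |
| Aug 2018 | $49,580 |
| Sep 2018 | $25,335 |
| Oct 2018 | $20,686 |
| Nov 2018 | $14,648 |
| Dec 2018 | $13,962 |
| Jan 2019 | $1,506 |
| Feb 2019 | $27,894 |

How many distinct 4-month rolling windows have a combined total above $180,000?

0

Feb 2018–May 2018: $24,258 + $71,842 + $11,942 + $55,432 = $163,474 (under)
Mar 2018–Jun 2018: $71,842 + $11,942 + $55,432 + $35,528 = $174,744 (under)
Apr 2018–Jul 2018: $11,942 + $55,432 + $35,528 + $1,409 = $104,311 (under)
May 2018–Aug 2018: $55,432 + $35,528 + $1,409 + $49,580 = $141,949 (under)
Jun 2018–Sep 2018: $35,528 + $1,409 + $49,580 + $25,335 = $111,852 (under)
Jul 2018–Oct 2018: $1,409 + $49,580 + $25,335 + $20,686 = $97,010 (under)
Aug 2018–Nov 2018: $49,580 + $25,335 + $20,686 + $14,648 = $110,249 (under)
Sep 2018–Dec 2018: $25,335 + $20,686 + $14,648 + $13,962 = $74,631 (under)
Oct 2018–Jan 2019: $20,686 + $14,648 + $13,962 + $1,506 = $50,802 (under)
Nov 2018–Feb 2019: $14,648 + $13,962 + $1,506 + $27,894 = $58,010 (under)
0 windows exceed the threshold.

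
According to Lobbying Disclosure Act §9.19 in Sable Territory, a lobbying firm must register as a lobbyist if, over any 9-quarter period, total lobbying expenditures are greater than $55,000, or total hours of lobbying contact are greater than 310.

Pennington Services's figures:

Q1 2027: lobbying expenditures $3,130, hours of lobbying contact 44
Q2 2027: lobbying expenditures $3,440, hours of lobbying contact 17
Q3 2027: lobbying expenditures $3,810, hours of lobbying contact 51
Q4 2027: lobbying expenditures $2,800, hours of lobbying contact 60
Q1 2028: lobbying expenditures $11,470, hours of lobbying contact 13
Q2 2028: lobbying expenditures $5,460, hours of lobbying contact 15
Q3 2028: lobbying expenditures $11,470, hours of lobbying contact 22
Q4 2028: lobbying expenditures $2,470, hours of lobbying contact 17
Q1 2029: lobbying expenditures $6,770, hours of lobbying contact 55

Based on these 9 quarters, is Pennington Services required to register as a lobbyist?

Total lobbying expenditures: $3,130 + $3,440 + $3,810 + $2,800 + $11,470 + $5,460 + $11,470 + $2,470 + $6,770 = $50,820 (≤ $55,000).
Total hours of lobbying contact: 44 + 17 + 51 + 60 + 13 + 15 + 22 + 17 + 55 = 294 (≤ 310).
The test is 'or': neither threshold is exceeded.

No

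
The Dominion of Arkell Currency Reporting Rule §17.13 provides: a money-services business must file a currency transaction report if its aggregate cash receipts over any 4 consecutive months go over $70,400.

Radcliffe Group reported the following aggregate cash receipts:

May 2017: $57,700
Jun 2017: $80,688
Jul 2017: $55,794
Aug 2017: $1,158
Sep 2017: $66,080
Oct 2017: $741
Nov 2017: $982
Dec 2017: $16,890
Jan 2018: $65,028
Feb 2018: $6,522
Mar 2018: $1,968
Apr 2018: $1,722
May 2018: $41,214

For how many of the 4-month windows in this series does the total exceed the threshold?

May 2017–Aug 2017: $57,700 + $80,688 + $55,794 + $1,158 = $195,340 (over)
Jun 2017–Sep 2017: $80,688 + $55,794 + $1,158 + $66,080 = $203,720 (over)
Jul 2017–Oct 2017: $55,794 + $1,158 + $66,080 + $741 = $123,773 (over)
Aug 2017–Nov 2017: $1,158 + $66,080 + $741 + $982 = $68,961 (under)
Sep 2017–Dec 2017: $66,080 + $741 + $982 + $16,890 = $84,693 (over)
Oct 2017–Jan 2018: $741 + $982 + $16,890 + $65,028 = $83,641 (over)
Nov 2017–Feb 2018: $982 + $16,890 + $65,028 + $6,522 = $89,422 (over)
Dec 2017–Mar 2018: $16,890 + $65,028 + $6,522 + $1,968 = $90,408 (over)
Jan 2018–Apr 2018: $65,028 + $6,522 + $1,968 + $1,722 = $75,240 (over)
Feb 2018–May 2018: $6,522 + $1,968 + $1,722 + $41,214 = $51,426 (under)
8 windows exceed the threshold.

8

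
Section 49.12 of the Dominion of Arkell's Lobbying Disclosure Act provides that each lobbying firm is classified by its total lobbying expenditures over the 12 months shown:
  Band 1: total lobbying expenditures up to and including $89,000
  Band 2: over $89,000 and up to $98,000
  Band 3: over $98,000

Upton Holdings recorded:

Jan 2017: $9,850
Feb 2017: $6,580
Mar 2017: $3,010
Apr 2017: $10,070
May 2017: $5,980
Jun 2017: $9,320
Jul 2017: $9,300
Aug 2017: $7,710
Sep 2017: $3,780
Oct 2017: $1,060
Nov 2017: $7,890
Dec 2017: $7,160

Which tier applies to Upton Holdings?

Band 1

Total lobbying expenditures: $9,850 + $6,580 + $3,010 + $10,070 + $5,980 + $9,320 + $9,300 + $7,710 + $3,780 + $1,060 + $7,890 + $7,160 = $81,710.
$81,710 ≤ $89,000, so Band 1 applies.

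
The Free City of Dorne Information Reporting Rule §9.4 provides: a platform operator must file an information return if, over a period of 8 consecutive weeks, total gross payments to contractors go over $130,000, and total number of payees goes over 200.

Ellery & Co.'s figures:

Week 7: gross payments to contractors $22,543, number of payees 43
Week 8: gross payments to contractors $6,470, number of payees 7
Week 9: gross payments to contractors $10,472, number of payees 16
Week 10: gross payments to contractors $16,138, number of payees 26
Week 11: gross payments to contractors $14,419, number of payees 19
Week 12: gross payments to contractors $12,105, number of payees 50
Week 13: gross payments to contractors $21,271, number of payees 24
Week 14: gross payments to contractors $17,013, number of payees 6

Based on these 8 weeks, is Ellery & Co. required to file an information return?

No

Total gross payments to contractors: $22,543 + $6,470 + $10,472 + $16,138 + $14,419 + $12,105 + $21,271 + $17,013 = $120,431 (≤ $130,000).
Total number of payees: 43 + 7 + 16 + 26 + 19 + 50 + 24 + 6 = 191 (≤ 200).
The test is 'and': the rule requires both, and at least one is not exceeded.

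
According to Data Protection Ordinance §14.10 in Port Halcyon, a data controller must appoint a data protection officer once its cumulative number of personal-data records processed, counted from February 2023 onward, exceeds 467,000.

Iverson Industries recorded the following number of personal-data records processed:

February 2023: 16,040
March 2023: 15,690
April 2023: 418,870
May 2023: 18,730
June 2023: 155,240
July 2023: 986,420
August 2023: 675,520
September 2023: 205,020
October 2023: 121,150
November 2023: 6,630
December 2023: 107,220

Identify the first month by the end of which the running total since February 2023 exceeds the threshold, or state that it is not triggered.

May 2023

Through February 2023: 16,040
Through March 2023: 31,730
Through April 2023: 450,600
Through May 2023: 469,330 ← exceeds threshold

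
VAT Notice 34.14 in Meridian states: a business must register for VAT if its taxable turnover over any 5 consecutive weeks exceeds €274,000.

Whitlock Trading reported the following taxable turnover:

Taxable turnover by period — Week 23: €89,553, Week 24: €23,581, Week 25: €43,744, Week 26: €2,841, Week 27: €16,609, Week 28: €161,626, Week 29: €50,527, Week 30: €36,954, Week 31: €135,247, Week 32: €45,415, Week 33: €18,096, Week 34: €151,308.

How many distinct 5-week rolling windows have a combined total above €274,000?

Week 23–Week 27: €89,553 + €23,581 + €43,744 + €2,841 + €16,609 = €176,328 (under)
Week 24–Week 28: €23,581 + €43,744 + €2,841 + €16,609 + €161,626 = €248,401 (under)
Week 25–Week 29: €43,744 + €2,841 + €16,609 + €161,626 + €50,527 = €275,347 (over)
Week 26–Week 30: €2,841 + €16,609 + €161,626 + €50,527 + €36,954 = €268,557 (under)
Week 27–Week 31: €16,609 + €161,626 + €50,527 + €36,954 + €135,247 = €400,963 (over)
Week 28–Week 32: €161,626 + €50,527 + €36,954 + €135,247 + €45,415 = €429,769 (over)
Week 29–Week 33: €50,527 + €36,954 + €135,247 + €45,415 + €18,096 = €286,239 (over)
Week 30–Week 34: €36,954 + €135,247 + €45,415 + €18,096 + €151,308 = €387,020 (over)
5 windows exceed the threshold.

5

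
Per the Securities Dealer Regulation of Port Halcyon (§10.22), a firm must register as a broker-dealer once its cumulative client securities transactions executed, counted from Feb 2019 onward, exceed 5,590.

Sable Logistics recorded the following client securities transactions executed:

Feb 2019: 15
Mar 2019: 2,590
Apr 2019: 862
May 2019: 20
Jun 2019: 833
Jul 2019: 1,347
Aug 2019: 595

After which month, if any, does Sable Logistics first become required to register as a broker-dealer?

Jul 2019

Through Feb 2019: 15
Through Mar 2019: 2,605
Through Apr 2019: 3,467
Through May 2019: 3,487
Through Jun 2019: 4,320
Through Jul 2019: 5,667 ← exceeds threshold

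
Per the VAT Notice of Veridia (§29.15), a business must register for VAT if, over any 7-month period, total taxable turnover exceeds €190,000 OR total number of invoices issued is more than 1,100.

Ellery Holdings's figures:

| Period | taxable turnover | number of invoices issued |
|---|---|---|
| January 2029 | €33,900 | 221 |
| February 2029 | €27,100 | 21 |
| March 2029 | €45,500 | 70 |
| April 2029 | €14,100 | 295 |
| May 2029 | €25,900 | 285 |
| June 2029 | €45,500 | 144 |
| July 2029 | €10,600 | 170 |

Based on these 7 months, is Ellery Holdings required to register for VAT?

Yes

Total taxable turnover: €33,900 + €27,100 + €45,500 + €14,100 + €25,900 + €45,500 + €10,600 = €202,600 (> €190,000).
Total number of invoices issued: 221 + 21 + 70 + 295 + 285 + 144 + 170 = 1,206 (> 1,100).
The test is 'or': at least one threshold is exceeded.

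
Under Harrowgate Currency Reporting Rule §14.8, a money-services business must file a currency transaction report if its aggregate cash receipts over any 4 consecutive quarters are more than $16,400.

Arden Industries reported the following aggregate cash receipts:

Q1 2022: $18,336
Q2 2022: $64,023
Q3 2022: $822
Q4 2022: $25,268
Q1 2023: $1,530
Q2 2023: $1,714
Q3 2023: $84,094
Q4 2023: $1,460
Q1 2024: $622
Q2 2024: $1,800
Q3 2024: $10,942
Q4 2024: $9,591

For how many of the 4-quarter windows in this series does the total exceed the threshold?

Q1 2022–Q4 2022: $18,336 + $64,023 + $822 + $25,268 = $108,449 (over)
Q2 2022–Q1 2023: $64,023 + $822 + $25,268 + $1,530 = $91,643 (over)
Q3 2022–Q2 2023: $822 + $25,268 + $1,530 + $1,714 = $29,334 (over)
Q4 2022–Q3 2023: $25,268 + $1,530 + $1,714 + $84,094 = $112,606 (over)
Q1 2023–Q4 2023: $1,530 + $1,714 + $84,094 + $1,460 = $88,798 (over)
Q2 2023–Q1 2024: $1,714 + $84,094 + $1,460 + $622 = $87,890 (over)
Q3 2023–Q2 2024: $84,094 + $1,460 + $622 + $1,800 = $87,976 (over)
Q4 2023–Q3 2024: $1,460 + $622 + $1,800 + $10,942 = $14,824 (under)
Q1 2024–Q4 2024: $622 + $1,800 + $10,942 + $9,591 = $22,955 (over)
8 windows exceed the threshold.

8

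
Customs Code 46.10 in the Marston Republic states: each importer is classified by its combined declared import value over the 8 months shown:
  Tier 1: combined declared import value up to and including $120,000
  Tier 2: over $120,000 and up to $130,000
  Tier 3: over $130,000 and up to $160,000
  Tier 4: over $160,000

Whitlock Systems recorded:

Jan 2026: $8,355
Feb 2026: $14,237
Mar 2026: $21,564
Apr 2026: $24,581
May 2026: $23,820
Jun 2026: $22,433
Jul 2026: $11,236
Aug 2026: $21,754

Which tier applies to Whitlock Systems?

Combined declared import value: $8,355 + $14,237 + $21,564 + $24,581 + $23,820 + $22,433 + $11,236 + $21,754 = $147,980.
$130,000 < $147,980 ≤ $160,000, so Tier 3 applies.

Tier 3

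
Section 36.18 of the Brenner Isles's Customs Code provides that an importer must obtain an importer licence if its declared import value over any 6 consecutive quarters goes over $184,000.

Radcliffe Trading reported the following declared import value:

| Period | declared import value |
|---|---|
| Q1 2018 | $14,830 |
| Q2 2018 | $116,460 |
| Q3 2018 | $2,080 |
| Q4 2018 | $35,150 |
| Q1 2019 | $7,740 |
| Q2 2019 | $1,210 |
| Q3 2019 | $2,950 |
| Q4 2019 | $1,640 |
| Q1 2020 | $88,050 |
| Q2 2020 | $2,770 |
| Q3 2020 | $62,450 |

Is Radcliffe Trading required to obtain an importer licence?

Q1 2018–Q2 2019: $14,830 + $116,460 + $2,080 + $35,150 + $7,740 + $1,210 = $177,470 (under)
Q2 2018–Q3 2019: $116,460 + $2,080 + $35,150 + $7,740 + $1,210 + $2,950 = $165,590 (under)
Q3 2018–Q4 2019: $2,080 + $35,150 + $7,740 + $1,210 + $2,950 + $1,640 = $50,770 (under)
Q4 2018–Q1 2020: $35,150 + $7,740 + $1,210 + $2,950 + $1,640 + $88,050 = $136,740 (under)
Q1 2019–Q2 2020: $7,740 + $1,210 + $2,950 + $1,640 + $88,050 + $2,770 = $104,360 (under)
Q2 2019–Q3 2020: $1,210 + $2,950 + $1,640 + $88,050 + $2,770 + $62,450 = $159,070 (under)
No window exceeds $184,000.

No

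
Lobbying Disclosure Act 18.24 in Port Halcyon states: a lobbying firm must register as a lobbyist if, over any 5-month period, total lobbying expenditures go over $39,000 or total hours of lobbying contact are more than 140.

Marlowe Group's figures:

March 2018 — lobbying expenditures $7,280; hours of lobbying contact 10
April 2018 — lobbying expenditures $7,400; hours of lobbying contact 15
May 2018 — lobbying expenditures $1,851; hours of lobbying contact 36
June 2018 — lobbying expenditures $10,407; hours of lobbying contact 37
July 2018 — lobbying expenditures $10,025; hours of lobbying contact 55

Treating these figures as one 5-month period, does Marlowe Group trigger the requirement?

Yes

Total lobbying expenditures: $7,280 + $7,400 + $1,851 + $10,407 + $10,025 = $36,963 (≤ $39,000).
Total hours of lobbying contact: 10 + 15 + 36 + 37 + 55 = 153 (> 140).
The test is 'or': at least one threshold is exceeded.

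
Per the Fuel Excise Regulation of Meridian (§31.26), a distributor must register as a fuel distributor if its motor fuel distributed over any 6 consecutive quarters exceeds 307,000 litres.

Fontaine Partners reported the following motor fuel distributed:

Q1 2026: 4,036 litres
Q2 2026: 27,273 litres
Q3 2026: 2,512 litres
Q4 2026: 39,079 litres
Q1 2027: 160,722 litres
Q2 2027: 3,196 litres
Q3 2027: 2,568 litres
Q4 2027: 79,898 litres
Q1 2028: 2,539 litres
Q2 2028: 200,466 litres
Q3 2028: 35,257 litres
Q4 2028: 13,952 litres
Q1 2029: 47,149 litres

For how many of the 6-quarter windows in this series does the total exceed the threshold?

Q1 2026–Q2 2027: 4,036 litres + 27,273 litres + 2,512 litres + 39,079 litres + 160,722 litres + 3,196 litres = 236,818 litres (under)
Q2 2026–Q3 2027: 27,273 litres + 2,512 litres + 39,079 litres + 160,722 litres + 3,196 litres + 2,568 litres = 235,350 litres (under)
Q3 2026–Q4 2027: 2,512 litres + 39,079 litres + 160,722 litres + 3,196 litres + 2,568 litres + 79,898 litres = 287,975 litres (under)
Q4 2026–Q1 2028: 39,079 litres + 160,722 litres + 3,196 litres + 2,568 litres + 79,898 litres + 2,539 litres = 288,002 litres (under)
Q1 2027–Q2 2028: 160,722 litres + 3,196 litres + 2,568 litres + 79,898 litres + 2,539 litres + 200,466 litres = 449,389 litres (over)
Q2 2027–Q3 2028: 3,196 litres + 2,568 litres + 79,898 litres + 2,539 litres + 200,466 litres + 35,257 litres = 323,924 litres (over)
Q3 2027–Q4 2028: 2,568 litres + 79,898 litres + 2,539 litres + 200,466 litres + 35,257 litres + 13,952 litres = 334,680 litres (over)
Q4 2027–Q1 2029: 79,898 litres + 2,539 litres + 200,466 litres + 35,257 litres + 13,952 litres + 47,149 litres = 379,261 litres (over)
4 windows exceed the threshold.

4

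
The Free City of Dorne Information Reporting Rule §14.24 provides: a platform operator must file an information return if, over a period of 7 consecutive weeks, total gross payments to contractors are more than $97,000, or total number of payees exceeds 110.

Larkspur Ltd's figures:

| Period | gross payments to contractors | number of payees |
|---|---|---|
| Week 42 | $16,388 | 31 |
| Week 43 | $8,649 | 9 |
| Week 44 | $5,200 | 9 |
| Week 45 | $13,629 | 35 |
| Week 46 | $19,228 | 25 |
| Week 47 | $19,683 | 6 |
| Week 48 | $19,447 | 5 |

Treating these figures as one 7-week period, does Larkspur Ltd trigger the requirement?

Yes

Total gross payments to contractors: $16,388 + $8,649 + $5,200 + $13,629 + $19,228 + $19,683 + $19,447 = $102,224 (> $97,000).
Total number of payees: 31 + 9 + 9 + 35 + 25 + 6 + 5 = 120 (> 110).
The test is 'or': at least one threshold is exceeded.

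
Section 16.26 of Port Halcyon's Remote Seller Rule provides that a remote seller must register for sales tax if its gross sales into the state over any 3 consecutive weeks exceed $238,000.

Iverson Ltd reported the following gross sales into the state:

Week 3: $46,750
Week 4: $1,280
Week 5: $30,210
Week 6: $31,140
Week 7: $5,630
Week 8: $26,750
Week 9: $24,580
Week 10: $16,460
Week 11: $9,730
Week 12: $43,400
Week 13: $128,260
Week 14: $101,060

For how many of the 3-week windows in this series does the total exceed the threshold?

Week 3–Week 5: $46,750 + $1,280 + $30,210 = $78,240 (under)
Week 4–Week 6: $1,280 + $30,210 + $31,140 = $62,630 (under)
Week 5–Week 7: $30,210 + $31,140 + $5,630 = $66,980 (under)
Week 6–Week 8: $31,140 + $5,630 + $26,750 = $63,520 (under)
Week 7–Week 9: $5,630 + $26,750 + $24,580 = $56,960 (under)
Week 8–Week 10: $26,750 + $24,580 + $16,460 = $67,790 (under)
Week 9–Week 11: $24,580 + $16,460 + $9,730 = $50,770 (under)
Week 10–Week 12: $16,460 + $9,730 + $43,400 = $69,590 (under)
Week 11–Week 13: $9,730 + $43,400 + $128,260 = $181,390 (under)
Week 12–Week 14: $43,400 + $128,260 + $101,060 = $272,720 (over)
1 window exceeds the threshold.

1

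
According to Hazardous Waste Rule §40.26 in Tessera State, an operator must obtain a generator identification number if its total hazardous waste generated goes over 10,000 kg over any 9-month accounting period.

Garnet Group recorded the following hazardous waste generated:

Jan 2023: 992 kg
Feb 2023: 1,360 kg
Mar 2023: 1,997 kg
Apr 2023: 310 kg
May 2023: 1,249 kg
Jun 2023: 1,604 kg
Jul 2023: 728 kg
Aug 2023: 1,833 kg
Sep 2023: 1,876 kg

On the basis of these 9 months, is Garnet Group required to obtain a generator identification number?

Total hazardous waste generated: 992 kg + 1,360 kg + 1,997 kg + 310 kg + 1,249 kg + 1,604 kg + 728 kg + 1,833 kg + 1,876 kg = 11,949 kg.
11,949 kg > 10,000 kg, so the threshold is exceeded.

Yes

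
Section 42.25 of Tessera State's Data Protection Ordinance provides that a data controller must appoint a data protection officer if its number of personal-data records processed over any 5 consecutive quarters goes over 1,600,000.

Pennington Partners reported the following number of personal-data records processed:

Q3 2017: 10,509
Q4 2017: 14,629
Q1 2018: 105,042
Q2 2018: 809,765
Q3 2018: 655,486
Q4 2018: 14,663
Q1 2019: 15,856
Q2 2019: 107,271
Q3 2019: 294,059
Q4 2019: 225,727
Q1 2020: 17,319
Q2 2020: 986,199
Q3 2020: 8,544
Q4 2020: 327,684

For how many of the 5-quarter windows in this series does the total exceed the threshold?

3

Q3 2017–Q3 2018: 10,509 + 14,629 + 105,042 + 809,765 + 655,486 = 1,595,431 (under)
Q4 2017–Q4 2018: 14,629 + 105,042 + 809,765 + 655,486 + 14,663 = 1,599,585 (under)
Q1 2018–Q1 2019: 105,042 + 809,765 + 655,486 + 14,663 + 15,856 = 1,600,812 (over)
Q2 2018–Q2 2019: 809,765 + 655,486 + 14,663 + 15,856 + 107,271 = 1,603,041 (over)
Q3 2018–Q3 2019: 655,486 + 14,663 + 15,856 + 107,271 + 294,059 = 1,087,335 (under)
Q4 2018–Q4 2019: 14,663 + 15,856 + 107,271 + 294,059 + 225,727 = 657,576 (under)
Q1 2019–Q1 2020: 15,856 + 107,271 + 294,059 + 225,727 + 17,319 = 660,232 (under)
Q2 2019–Q2 2020: 107,271 + 294,059 + 225,727 + 17,319 + 986,199 = 1,630,575 (over)
Q3 2019–Q3 2020: 294,059 + 225,727 + 17,319 + 986,199 + 8,544 = 1,531,848 (under)
Q4 2019–Q4 2020: 225,727 + 17,319 + 986,199 + 8,544 + 327,684 = 1,565,473 (under)
3 windows exceed the threshold.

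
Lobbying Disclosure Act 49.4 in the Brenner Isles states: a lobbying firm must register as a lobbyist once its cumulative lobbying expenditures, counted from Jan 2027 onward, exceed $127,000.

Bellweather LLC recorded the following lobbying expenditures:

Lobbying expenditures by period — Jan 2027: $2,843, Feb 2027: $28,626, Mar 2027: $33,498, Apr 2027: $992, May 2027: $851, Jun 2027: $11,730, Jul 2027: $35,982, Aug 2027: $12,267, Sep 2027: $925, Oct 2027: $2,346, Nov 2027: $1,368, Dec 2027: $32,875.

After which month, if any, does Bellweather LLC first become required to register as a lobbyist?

Sep 2027

Through Jan 2027: $2,843
Through Feb 2027: $31,469
Through Mar 2027: $64,967
Through Apr 2027: $65,959
Through May 2027: $66,810
Through Jun 2027: $78,540
Through Jul 2027: $114,522
Through Aug 2027: $126,789
Through Sep 2027: $127,714 ← exceeds threshold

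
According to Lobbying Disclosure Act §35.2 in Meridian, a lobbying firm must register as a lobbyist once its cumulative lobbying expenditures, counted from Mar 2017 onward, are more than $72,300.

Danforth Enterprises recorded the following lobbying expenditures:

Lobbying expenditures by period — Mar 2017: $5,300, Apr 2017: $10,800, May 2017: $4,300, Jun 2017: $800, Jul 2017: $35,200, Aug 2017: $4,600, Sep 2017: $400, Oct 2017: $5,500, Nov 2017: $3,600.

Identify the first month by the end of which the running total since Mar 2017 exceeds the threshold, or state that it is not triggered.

Not triggered

Through Mar 2017: $5,300
Through Apr 2017: $16,100
Through May 2017: $20,400
Through Jun 2017: $21,200
Through Jul 2017: $56,400
Through Aug 2017: $61,000
Through Sep 2017: $61,400
Through Oct 2017: $66,900
Through Nov 2017: $70,500
Final cumulative total $70,500 ≤ $72,300; the threshold is never exceeded.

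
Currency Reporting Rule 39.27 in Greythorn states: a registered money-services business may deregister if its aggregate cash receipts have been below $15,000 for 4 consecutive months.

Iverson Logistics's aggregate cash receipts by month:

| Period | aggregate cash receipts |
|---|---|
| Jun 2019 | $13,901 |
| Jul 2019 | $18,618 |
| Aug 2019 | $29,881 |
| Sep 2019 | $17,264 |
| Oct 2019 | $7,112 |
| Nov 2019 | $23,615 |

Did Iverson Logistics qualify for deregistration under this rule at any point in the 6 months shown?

Months below $15,000: Jun 2019, Oct 2019.
Longest run of consecutive months below the threshold: 1.
1 < 4, so Iverson Logistics never became eligible.

No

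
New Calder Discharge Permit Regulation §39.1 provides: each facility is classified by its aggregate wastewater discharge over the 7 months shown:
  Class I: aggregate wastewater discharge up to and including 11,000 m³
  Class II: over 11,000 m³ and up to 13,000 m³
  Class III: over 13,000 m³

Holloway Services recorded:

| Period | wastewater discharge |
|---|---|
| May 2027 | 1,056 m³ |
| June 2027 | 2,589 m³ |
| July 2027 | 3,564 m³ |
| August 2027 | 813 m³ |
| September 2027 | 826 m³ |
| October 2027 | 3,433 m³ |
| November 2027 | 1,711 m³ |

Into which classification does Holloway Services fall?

Class III

Aggregate wastewater discharge: 1,056 m³ + 2,589 m³ + 3,564 m³ + 813 m³ + 826 m³ + 3,433 m³ + 1,711 m³ = 13,992 m³.
13,992 m³ > 13,000 m³, so Class III applies.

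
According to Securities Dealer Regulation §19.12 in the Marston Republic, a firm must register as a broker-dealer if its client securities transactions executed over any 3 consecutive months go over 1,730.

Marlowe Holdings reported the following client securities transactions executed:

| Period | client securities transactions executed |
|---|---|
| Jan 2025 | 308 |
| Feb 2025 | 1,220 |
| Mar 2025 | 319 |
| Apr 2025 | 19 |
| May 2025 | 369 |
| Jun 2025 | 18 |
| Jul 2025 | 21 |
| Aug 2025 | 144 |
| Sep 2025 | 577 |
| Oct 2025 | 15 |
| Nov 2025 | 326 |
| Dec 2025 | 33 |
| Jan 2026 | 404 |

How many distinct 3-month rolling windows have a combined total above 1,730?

Jan 2025–Mar 2025: 308 + 1,220 + 319 = 1,847 (over)
Feb 2025–Apr 2025: 1,220 + 319 + 19 = 1,558 (under)
Mar 2025–May 2025: 319 + 19 + 369 = 707 (under)
Apr 2025–Jun 2025: 19 + 369 + 18 = 406 (under)
May 2025–Jul 2025: 369 + 18 + 21 = 408 (under)
Jun 2025–Aug 2025: 18 + 21 + 144 = 183 (under)
Jul 2025–Sep 2025: 21 + 144 + 577 = 742 (under)
Aug 2025–Oct 2025: 144 + 577 + 15 = 736 (under)
Sep 2025–Nov 2025: 577 + 15 + 326 = 918 (under)
Oct 2025–Dec 2025: 15 + 326 + 33 = 374 (under)
Nov 2025–Jan 2026: 326 + 33 + 404 = 763 (under)
1 window exceeds the threshold.

1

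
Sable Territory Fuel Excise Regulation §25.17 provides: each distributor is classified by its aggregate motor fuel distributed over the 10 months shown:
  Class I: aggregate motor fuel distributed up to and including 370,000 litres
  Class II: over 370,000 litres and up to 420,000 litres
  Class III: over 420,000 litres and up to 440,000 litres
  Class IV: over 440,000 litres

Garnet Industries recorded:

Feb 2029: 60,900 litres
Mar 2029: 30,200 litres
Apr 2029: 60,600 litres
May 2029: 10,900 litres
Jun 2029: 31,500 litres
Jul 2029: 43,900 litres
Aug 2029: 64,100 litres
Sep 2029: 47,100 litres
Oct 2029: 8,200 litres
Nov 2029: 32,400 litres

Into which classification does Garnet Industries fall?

Class II

Aggregate motor fuel distributed: 60,900 litres + 30,200 litres + 60,600 litres + 10,900 litres + 31,500 litres + 43,900 litres + 64,100 litres + 47,100 litres + 8,200 litres + 32,400 litres = 389,800 litres.
370,000 litres < 389,800 litres ≤ 420,000 litres, so Class II applies.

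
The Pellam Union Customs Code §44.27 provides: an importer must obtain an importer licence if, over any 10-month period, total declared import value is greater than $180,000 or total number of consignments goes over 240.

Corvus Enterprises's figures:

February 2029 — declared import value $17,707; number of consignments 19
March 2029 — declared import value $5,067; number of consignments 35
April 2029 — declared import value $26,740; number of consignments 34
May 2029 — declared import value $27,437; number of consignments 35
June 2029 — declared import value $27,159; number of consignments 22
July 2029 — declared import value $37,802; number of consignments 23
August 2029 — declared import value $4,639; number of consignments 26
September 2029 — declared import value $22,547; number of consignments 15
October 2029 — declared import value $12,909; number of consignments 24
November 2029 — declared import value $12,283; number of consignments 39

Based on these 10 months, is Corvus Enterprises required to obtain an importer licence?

Total declared import value: $17,707 + $5,067 + $26,740 + $27,437 + $27,159 + $37,802 + $4,639 + $22,547 + $12,909 + $12,283 = $194,290 (> $180,000).
Total number of consignments: 19 + 35 + 34 + 35 + 22 + 23 + 26 + 15 + 24 + 39 = 272 (> 240).
The test is 'or': at least one threshold is exceeded.

Yes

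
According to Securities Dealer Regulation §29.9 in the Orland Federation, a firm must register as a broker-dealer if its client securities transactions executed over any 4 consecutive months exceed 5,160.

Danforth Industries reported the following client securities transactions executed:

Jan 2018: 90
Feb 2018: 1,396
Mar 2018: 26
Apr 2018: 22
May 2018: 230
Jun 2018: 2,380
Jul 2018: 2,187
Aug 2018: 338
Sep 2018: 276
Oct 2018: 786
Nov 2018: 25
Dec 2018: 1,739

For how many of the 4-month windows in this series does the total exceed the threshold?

Jan 2018–Apr 2018: 90 + 1,396 + 26 + 22 = 1,534 (under)
Feb 2018–May 2018: 1,396 + 26 + 22 + 230 = 1,674 (under)
Mar 2018–Jun 2018: 26 + 22 + 230 + 2,380 = 2,658 (under)
Apr 2018–Jul 2018: 22 + 230 + 2,380 + 2,187 = 4,819 (under)
May 2018–Aug 2018: 230 + 2,380 + 2,187 + 338 = 5,135 (under)
Jun 2018–Sep 2018: 2,380 + 2,187 + 338 + 276 = 5,181 (over)
Jul 2018–Oct 2018: 2,187 + 338 + 276 + 786 = 3,587 (under)
Aug 2018–Nov 2018: 338 + 276 + 786 + 25 = 1,425 (under)
Sep 2018–Dec 2018: 276 + 786 + 25 + 1,739 = 2,826 (under)
1 window exceeds the threshold.

1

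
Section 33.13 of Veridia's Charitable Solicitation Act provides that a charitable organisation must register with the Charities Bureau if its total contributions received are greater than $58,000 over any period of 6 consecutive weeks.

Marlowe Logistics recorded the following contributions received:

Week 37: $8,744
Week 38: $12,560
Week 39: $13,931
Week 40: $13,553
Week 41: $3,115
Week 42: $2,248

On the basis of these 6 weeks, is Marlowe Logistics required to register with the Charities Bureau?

Total contributions received: $8,744 + $12,560 + $13,931 + $13,553 + $3,115 + $2,248 = $54,151.
$54,151 ≤ $58,000, so the threshold is not exceeded.

No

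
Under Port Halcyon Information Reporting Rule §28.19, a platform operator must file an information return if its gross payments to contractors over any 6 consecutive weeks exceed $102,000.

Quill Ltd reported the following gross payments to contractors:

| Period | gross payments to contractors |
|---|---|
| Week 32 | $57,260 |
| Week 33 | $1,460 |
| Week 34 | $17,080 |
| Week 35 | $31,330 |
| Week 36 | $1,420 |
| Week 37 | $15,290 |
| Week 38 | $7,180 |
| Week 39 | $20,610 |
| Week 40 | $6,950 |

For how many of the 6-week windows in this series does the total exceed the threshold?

Week 32–Week 37: $57,260 + $1,460 + $17,080 + $31,330 + $1,420 + $15,290 = $123,840 (over)
Week 33–Week 38: $1,460 + $17,080 + $31,330 + $1,420 + $15,290 + $7,180 = $73,760 (under)
Week 34–Week 39: $17,080 + $31,330 + $1,420 + $15,290 + $7,180 + $20,610 = $92,910 (under)
Week 35–Week 40: $31,330 + $1,420 + $15,290 + $7,180 + $20,610 + $6,950 = $82,780 (under)
1 window exceeds the threshold.

1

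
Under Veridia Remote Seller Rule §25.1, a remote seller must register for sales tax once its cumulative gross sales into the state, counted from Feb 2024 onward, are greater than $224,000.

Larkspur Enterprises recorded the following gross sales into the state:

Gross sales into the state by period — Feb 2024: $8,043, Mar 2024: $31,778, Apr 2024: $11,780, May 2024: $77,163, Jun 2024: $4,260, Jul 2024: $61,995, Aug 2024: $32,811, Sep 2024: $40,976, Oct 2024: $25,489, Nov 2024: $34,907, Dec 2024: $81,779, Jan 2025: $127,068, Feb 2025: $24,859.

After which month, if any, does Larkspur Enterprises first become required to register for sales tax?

Aug 2024

Through Feb 2024: $8,043
Through Mar 2024: $39,821
Through Apr 2024: $51,601
Through May 2024: $128,764
Through Jun 2024: $133,024
Through Jul 2024: $195,019
Through Aug 2024: $227,830 ← exceeds threshold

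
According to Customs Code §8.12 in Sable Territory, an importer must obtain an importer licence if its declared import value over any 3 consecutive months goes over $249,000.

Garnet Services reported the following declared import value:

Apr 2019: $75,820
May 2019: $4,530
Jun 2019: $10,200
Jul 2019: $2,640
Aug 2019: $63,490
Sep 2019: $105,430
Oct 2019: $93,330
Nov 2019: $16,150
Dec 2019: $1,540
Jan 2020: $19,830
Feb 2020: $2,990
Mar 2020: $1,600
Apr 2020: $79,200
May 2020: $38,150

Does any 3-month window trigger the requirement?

Yes

Apr 2019–Jun 2019: $75,820 + $4,530 + $10,200 = $90,550 (under)
May 2019–Jul 2019: $4,530 + $10,200 + $2,640 = $17,370 (under)
Jun 2019–Aug 2019: $10,200 + $2,640 + $63,490 = $76,330 (under)
Jul 2019–Sep 2019: $2,640 + $63,490 + $105,430 = $171,560 (under)
Aug 2019–Oct 2019: $63,490 + $105,430 + $93,330 = $262,250 (over)
Sep 2019–Nov 2019: $105,430 + $93,330 + $16,150 = $214,910 (under)
Oct 2019–Dec 2019: $93,330 + $16,150 + $1,540 = $111,020 (under)
Nov 2019–Jan 2020: $16,150 + $1,540 + $19,830 = $37,520 (under)
Dec 2019–Feb 2020: $1,540 + $19,830 + $2,990 = $24,360 (under)
Jan 2020–Mar 2020: $19,830 + $2,990 + $1,600 = $24,420 (under)
Feb 2020–Apr 2020: $2,990 + $1,600 + $79,200 = $83,790 (under)
Mar 2020–May 2020: $1,600 + $79,200 + $38,150 = $118,950 (under)
At least one window exceeds $249,000.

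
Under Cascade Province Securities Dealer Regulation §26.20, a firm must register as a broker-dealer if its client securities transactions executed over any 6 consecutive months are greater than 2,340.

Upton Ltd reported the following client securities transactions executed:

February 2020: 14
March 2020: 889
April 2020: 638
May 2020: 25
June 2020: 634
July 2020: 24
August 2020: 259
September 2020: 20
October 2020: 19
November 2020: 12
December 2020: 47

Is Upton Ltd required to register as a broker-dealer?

February 2020–July 2020: 14 + 889 + 638 + 25 + 634 + 24 = 2,224 (under)
March 2020–August 2020: 889 + 638 + 25 + 634 + 24 + 259 = 2,469 (over)
April 2020–September 2020: 638 + 25 + 634 + 24 + 259 + 20 = 1,600 (under)
May 2020–October 2020: 25 + 634 + 24 + 259 + 20 + 19 = 981 (under)
June 2020–November 2020: 634 + 24 + 259 + 20 + 19 + 12 = 968 (under)
July 2020–December 2020: 24 + 259 + 20 + 19 + 12 + 47 = 381 (under)
At least one window exceeds 2,340.

Yes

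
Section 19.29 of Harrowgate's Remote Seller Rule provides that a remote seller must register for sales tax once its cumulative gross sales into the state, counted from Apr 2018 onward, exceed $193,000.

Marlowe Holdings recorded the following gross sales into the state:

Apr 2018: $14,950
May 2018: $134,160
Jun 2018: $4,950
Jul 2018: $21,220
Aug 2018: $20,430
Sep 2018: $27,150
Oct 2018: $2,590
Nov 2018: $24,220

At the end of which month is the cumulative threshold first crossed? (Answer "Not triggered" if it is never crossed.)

Through Apr 2018: $14,950
Through May 2018: $149,110
Through Jun 2018: $154,060
Through Jul 2018: $175,280
Through Aug 2018: $195,710 ← exceeds threshold

Aug 2018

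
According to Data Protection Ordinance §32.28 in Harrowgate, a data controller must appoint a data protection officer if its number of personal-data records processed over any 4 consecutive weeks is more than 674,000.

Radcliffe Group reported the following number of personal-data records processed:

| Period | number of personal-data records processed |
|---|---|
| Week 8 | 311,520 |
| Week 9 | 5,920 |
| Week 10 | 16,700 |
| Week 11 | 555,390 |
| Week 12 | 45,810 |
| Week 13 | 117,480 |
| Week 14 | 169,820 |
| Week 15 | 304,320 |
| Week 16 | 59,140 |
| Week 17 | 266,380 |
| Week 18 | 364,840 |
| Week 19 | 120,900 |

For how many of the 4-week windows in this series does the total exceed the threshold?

Week 8–Week 11: 311,520 + 5,920 + 16,700 + 555,390 = 889,530 (over)
Week 9–Week 12: 5,920 + 16,700 + 555,390 + 45,810 = 623,820 (under)
Week 10–Week 13: 16,700 + 555,390 + 45,810 + 117,480 = 735,380 (over)
Week 11–Week 14: 555,390 + 45,810 + 117,480 + 169,820 = 888,500 (over)
Week 12–Week 15: 45,810 + 117,480 + 169,820 + 304,320 = 637,430 (under)
Week 13–Week 16: 117,480 + 169,820 + 304,320 + 59,140 = 650,760 (under)
Week 14–Week 17: 169,820 + 304,320 + 59,140 + 266,380 = 799,660 (over)
Week 15–Week 18: 304,320 + 59,140 + 266,380 + 364,840 = 994,680 (over)
Week 16–Week 19: 59,140 + 266,380 + 364,840 + 120,900 = 811,260 (over)
6 windows exceed the threshold.

6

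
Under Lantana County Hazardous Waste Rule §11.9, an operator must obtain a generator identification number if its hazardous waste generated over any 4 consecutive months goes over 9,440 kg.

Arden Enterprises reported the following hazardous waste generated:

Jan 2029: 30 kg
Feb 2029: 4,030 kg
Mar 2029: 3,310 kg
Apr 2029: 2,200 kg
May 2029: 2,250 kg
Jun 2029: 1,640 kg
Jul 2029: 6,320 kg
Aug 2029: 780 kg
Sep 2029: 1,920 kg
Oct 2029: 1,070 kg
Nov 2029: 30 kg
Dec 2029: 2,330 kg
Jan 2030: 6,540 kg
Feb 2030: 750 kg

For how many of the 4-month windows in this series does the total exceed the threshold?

8

Jan 2029–Apr 2029: 30 kg + 4,030 kg + 3,310 kg + 2,200 kg = 9,570 kg (over)
Feb 2029–May 2029: 4,030 kg + 3,310 kg + 2,200 kg + 2,250 kg = 11,790 kg (over)
Mar 2029–Jun 2029: 3,310 kg + 2,200 kg + 2,250 kg + 1,640 kg = 9,400 kg (under)
Apr 2029–Jul 2029: 2,200 kg + 2,250 kg + 1,640 kg + 6,320 kg = 12,410 kg (over)
May 2029–Aug 2029: 2,250 kg + 1,640 kg + 6,320 kg + 780 kg = 10,990 kg (over)
Jun 2029–Sep 2029: 1,640 kg + 6,320 kg + 780 kg + 1,920 kg = 10,660 kg (over)
Jul 2029–Oct 2029: 6,320 kg + 780 kg + 1,920 kg + 1,070 kg = 10,090 kg (over)
Aug 2029–Nov 2029: 780 kg + 1,920 kg + 1,070 kg + 30 kg = 3,800 kg (under)
Sep 2029–Dec 2029: 1,920 kg + 1,070 kg + 30 kg + 2,330 kg = 5,350 kg (under)
Oct 2029–Jan 2030: 1,070 kg + 30 kg + 2,330 kg + 6,540 kg = 9,970 kg (over)
Nov 2029–Feb 2030: 30 kg + 2,330 kg + 6,540 kg + 750 kg = 9,650 kg (over)
8 windows exceed the threshold.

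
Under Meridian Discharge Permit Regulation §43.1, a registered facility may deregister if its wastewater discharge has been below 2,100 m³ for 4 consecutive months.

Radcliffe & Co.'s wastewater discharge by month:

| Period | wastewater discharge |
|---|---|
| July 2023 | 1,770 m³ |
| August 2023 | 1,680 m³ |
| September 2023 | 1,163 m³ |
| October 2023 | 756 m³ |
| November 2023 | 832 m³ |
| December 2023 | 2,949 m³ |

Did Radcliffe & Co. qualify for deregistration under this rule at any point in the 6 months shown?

Months below 2,100 m³: July 2023, August 2023, September 2023, October 2023, November 2023.
Longest run of consecutive months below the threshold: 5.
5 ≥ 4, so Radcliffe & Co. became eligible.

Yes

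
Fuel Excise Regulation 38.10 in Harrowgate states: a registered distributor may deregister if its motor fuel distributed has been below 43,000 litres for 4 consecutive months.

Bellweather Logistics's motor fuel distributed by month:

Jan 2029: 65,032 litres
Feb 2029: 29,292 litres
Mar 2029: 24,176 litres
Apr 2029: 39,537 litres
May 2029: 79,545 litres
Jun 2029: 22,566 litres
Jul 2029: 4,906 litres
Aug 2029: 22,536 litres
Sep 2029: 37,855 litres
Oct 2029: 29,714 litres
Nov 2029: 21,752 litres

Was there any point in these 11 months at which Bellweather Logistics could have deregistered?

Months below 43,000 litres: Feb 2029, Mar 2029, Apr 2029, Jun 2029, Jul 2029, Aug 2029, Sep 2029, Oct 2029, Nov 2029.
Longest run of consecutive months below the threshold: 6.
6 ≥ 4, so Bellweather Logistics became eligible.

Yes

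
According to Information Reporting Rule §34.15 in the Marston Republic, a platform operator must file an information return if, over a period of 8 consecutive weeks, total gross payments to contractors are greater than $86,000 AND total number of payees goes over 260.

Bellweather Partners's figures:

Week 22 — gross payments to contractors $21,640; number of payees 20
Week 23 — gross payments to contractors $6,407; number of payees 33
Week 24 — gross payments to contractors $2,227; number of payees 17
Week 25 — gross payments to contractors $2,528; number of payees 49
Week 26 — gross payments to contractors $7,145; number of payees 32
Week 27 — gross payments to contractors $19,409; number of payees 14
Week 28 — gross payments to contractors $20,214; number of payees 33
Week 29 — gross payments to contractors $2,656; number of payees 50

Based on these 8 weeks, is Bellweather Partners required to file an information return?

No

Total gross payments to contractors: $21,640 + $6,407 + $2,227 + $2,528 + $7,145 + $19,409 + $20,214 + $2,656 = $82,226 (≤ $86,000).
Total number of payees: 20 + 33 + 17 + 49 + 32 + 14 + 33 + 50 = 248 (≤ 260).
The test is 'and': the rule requires both, and at least one is not exceeded.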